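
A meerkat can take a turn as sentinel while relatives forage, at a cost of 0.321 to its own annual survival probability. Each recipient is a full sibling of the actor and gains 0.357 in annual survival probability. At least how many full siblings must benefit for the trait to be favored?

r to a full sibling = 0.5 (full sibs share both parents — two paths of length 2: r = 2·(1/2)^2 = 1/2).
Hamilton's rule: n·r·B > C  ⇒  n > C/(r·B) = 0.321/(0.5·0.357) = 1.798.
The smallest integer exceeding 1.798 is 2.

2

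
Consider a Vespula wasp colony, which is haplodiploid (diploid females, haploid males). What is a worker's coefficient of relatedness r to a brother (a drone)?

Her haploid brother carries none of their father's genes and a random half of their mother's genome; that half matches the maternal half of her own genome with probability 1/2: r = 1/2 · 1/2 = 1/4.

0.25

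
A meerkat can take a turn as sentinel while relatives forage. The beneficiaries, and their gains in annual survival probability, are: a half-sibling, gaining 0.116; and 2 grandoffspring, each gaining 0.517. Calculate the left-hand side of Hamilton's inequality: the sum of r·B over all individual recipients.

0.2875

r to a half-sibling = 0.25 (half-sibs share one parent — one path of length 2: r = (1/2)^2 = 1/4).
r to a grandoffspring = 1/4 (two parent–offspring links: r = (1/2)^2 = 1/4).
Summing one r·B term per recipient: 1·0.25·0.116 + 2·0.25·0.517 = 0.2875.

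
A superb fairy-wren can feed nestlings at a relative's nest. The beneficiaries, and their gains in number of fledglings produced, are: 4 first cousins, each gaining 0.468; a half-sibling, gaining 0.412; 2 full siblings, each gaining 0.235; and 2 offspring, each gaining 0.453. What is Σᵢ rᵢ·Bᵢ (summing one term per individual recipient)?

1.025

r to a first cousin = 0.125 (first cousins share one grandparent pair — two paths of length 4: r = 2·(1/2)^4 = 1/8).
r to a half-sibling = 0.25 (half-sibs share one parent — one path of length 2: r = (1/2)^2 = 1/4).
r to a full sibling = 1/2 (full sibs share both parents — two paths of length 2: r = 2·(1/2)^2 = 1/2).
r to an offspring = 1/2 (one parent–offspring link: r = (1/2)^1 = 1/2).
Summing one r·B term per recipient: 4·0.125·0.468 + 1·0.25·0.412 + 2·0.5·0.235 + 2·0.5·0.453 = 1.025.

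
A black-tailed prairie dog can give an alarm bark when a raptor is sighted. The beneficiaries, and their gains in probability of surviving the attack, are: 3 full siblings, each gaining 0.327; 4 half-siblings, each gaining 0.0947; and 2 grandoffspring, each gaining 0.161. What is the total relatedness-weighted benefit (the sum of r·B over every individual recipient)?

0.6657

r to a full sibling = 0.5 (full sibs share both parents — two paths of length 2: r = 2·(1/2)^2 = 1/2).
r to a half-sibling = 1/4 (half-sibs share one parent — one path of length 2: r = (1/2)^2 = 1/4).
r to a grandoffspring = 0.25 (two parent–offspring links: r = (1/2)^2 = 1/4).
Summing one r·B term per recipient: 3·0.5·0.327 + 4·0.25·0.0947 + 2·0.25·0.161 = 0.6657.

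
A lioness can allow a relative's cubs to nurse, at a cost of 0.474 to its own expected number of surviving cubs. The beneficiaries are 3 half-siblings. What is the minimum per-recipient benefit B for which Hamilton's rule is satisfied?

0.632

r to a half-sibling = 1/4 (half-sibs share one parent — one path of length 2: r = (1/2)^2 = 1/4).
Hamilton's rule with n recipients of equal r: n·r·B > C, so B > C/(n·r) = 0.474/(3·0.25) = 0.632.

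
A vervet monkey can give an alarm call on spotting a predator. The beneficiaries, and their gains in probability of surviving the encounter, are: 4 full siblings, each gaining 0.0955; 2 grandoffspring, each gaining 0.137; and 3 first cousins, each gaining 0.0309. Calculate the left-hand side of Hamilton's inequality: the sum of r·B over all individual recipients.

r to a full sibling = 0.5 (full sibs share both parents — two paths of length 2: r = 2·(1/2)^2 = 1/2).
r to a grandoffspring = 0.25 (two parent–offspring links: r = (1/2)^2 = 1/4).
r to a first cousin = 0.125 (first cousins share one grandparent pair — two paths of length 4: r = 2·(1/2)^4 = 1/8).
Summing one r·B term per recipient: 4·0.5·0.0955 + 2·0.25·0.137 + 3·0.125·0.0309 = 0.2710875.

0.2710875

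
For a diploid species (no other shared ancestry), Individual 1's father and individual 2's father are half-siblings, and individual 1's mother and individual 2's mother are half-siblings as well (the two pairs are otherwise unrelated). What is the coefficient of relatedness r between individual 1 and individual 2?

0.125

Independent pedigree routes through distinct common ancestors add.
Individual 1 and individual 2 are related in two ways: half first cousins through their fathers (r = 1/16) and half first cousins through their mothers (r = 1/16).
r = 1/16 + 1/16 = 1/8 = 0.125.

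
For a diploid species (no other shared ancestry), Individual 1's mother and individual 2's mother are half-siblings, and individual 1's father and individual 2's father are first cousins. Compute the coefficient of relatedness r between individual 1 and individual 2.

0.09375

Relatedness sums over independent paths through distinct common ancestors.
Individual 1 and individual 2 are related in two ways: half first cousins through their mothers (r = 1/16) and second cousins through their fathers (r = 1/32).
r = 1/16 + 1/32 = 3/32 = 0.09375.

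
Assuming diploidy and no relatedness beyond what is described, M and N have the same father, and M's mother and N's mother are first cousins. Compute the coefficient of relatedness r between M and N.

0.28125

Relatedness sums over independent paths through distinct common ancestors.
M and N are related in two ways: half-sibs through their shared father (r = 1/4) and second cousins through their mothers (r = 1/32).
r = 1/4 + 1/32 = 9/32 = 0.28125.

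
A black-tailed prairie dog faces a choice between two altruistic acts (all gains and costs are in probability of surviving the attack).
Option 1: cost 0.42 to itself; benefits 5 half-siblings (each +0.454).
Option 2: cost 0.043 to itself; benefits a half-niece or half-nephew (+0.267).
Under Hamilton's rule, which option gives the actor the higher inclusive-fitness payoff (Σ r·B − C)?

Option 1: r to a half-sibling = 0.25.
Option 1: Σ r·B − C = (5·0.25·0.454) − 0.42 = 0.1475.
Option 2: r to a half-niece or half-nephew = 0.125.
Option 2: Σ r·B − C = (1·0.125·0.267) − 0.043 = -0.009625.
Option 1 has the higher net inclusive-fitness payoff.

Option 1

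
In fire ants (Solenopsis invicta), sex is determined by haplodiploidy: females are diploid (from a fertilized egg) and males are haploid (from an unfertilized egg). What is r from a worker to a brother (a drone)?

Her haploid brother carries none of their father's genes and a random half of their mother's genome; that half matches the maternal half of her own genome with probability 1/2: r = 1/2 · 1/2 = 1/4.

0.25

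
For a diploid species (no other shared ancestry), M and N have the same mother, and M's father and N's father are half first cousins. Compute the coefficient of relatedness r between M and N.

Wright's path rule: contributions from independent ancestry routes add.
M and N are related in two ways: half-sibs through their shared mother (r = 1/4) and half second cousins through their fathers (r = 1/64).
r = 1/4 + 1/64 = 17/64 = 0.265625.

0.265625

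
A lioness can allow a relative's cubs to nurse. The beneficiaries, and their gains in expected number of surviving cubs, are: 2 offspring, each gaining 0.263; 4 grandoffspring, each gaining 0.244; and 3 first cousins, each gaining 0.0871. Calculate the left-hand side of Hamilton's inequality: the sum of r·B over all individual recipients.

r to an offspring = 1/2 (one parent–offspring link: r = (1/2)^1 = 1/2).
r to a grandoffspring = 1/4 (two parent–offspring links: r = (1/2)^2 = 1/4).
r to a first cousin = 1/8 (first cousins share one grandparent pair — two paths of length 4: r = 2·(1/2)^4 = 1/8).
Summing one r·B term per recipient: 2·0.5·0.263 + 4·0.25·0.244 + 3·0.125·0.0871 = 0.5396625.

0.5396625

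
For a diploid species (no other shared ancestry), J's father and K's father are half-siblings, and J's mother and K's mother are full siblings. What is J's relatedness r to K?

0.1875

Relatedness sums over independent paths through distinct common ancestors.
J and K are related in two ways: half first cousins through their fathers (r = 1/16) and first cousins through their mothers (r = 1/8).
r = 1/16 + 1/8 = 0.1875.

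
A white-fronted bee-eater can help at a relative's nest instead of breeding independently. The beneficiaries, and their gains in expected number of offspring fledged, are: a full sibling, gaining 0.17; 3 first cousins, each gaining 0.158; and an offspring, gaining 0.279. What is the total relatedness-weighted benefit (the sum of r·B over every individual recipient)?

0.28375

r to a full sibling = 0.5 (full sibs share both parents — two paths of length 2: r = 2·(1/2)^2 = 1/2).
r to a first cousin = 1/8 (first cousins share one grandparent pair — two paths of length 4: r = 2·(1/2)^4 = 1/8).
r to an offspring = 0.5 (one parent–offspring link: r = (1/2)^1 = 1/2).
Summing one r·B term per recipient: 1·0.5·0.17 + 3·0.125·0.158 + 1·0.5·0.279 = 0.28375.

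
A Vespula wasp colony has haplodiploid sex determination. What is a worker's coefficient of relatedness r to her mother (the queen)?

One meiotic link between diploid queen and diploid daughter: r = 1/2.

0.5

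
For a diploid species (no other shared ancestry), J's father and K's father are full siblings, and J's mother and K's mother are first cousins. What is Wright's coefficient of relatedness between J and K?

With two independent routes of shared ancestry, r is the sum of the two contributions.
J and K are related in two ways: first cousins through their fathers (r = 1/8) and second cousins through their mothers (r = 1/32).
r = 1/8 + 1/32 = 5/32 = 0.15625.

0.15625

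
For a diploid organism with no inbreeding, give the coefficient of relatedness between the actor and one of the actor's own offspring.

Each parent–offspring link contributes a factor of 1/2, and independent paths through distinct common ancestors add.
One parent–offspring link: r = (1/2)^1 = 1/2.

0.5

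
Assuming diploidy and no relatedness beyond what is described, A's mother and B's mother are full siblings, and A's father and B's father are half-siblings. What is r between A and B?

Wright's path rule: contributions from independent ancestry routes add.
A and B are related in two ways: first cousins through their mothers (r = 1/8) and half first cousins through their fathers (r = 1/16).
r = 1/8 + 1/16 = 3/16 = 0.1875.

0.1875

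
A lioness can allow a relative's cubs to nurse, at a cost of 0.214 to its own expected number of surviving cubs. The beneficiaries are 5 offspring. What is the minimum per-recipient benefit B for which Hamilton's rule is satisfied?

r to an offspring = 1/2 (one parent–offspring link: r = (1/2)^1 = 1/2).
Hamilton's rule with n recipients of equal r: n·r·B > C, so B > C/(n·r) = 0.214/(5·0.5) = 0.0856.

0.0856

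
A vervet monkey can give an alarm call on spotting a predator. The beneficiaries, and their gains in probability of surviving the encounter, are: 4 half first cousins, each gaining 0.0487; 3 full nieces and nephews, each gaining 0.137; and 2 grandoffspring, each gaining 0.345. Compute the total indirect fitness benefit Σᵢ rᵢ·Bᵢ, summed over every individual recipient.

r to a half first cousin = 1/16 (half first cousins share one grandparent — one path of length 4: r = (1/2)^4 = 1/16).
r to a full niece or nephew = 1/4 (full aunt/uncle↔niece/nephew: two paths of length 3 through the shared grandparent pair: r = 2·(1/2)^3 = 1/4).
r to a grandoffspring = 0.25 (two parent–offspring links: r = (1/2)^2 = 1/4).
Summing one r·B term per recipient: 4·0.0625·0.0487 + 3·0.25·0.137 + 2·0.25·0.345 = 0.287425.

0.287425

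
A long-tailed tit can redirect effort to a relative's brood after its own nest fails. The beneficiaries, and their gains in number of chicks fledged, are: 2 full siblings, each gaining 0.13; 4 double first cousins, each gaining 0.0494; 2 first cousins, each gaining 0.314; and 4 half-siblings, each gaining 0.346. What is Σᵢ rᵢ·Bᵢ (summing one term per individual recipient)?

r to a full sibling = 1/2 (full sibs share both parents — two paths of length 2: r = 2·(1/2)^2 = 1/2).
r to a double first cousin = 0.25 (double first cousins share both grandparent pairs — four paths of length 4: r = 4·(1/2)^4 = 1/4).
r to a first cousin = 1/8 (first cousins share one grandparent pair — two paths of length 4: r = 2·(1/2)^4 = 1/8).
r to a half-sibling = 1/4 (half-sibs share one parent — one path of length 2: r = (1/2)^2 = 1/4).
Summing one r·B term per recipient: 2·0.5·0.13 + 4·0.25·0.0494 + 2·0.125·0.314 + 4·0.25·0.346 = 0.6039.

0.6039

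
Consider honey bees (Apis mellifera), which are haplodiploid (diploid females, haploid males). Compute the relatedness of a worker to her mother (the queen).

One meiotic link between diploid queen and diploid daughter: r = 1/2.

0.5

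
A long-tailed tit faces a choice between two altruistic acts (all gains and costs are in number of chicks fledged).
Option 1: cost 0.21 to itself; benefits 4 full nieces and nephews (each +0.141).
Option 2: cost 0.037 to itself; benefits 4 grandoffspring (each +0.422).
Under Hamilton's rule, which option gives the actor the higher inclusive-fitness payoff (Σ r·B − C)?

Option 2

Option 1: r to a full niece or nephew = 0.25.
Option 1: Σ r·B − C = (4·0.25·0.141) − 0.21 = -0.069.
Option 2: r to a grandoffspring = 0.25.
Option 2: Σ r·B − C = (4·0.25·0.422) − 0.037 = 0.385.
Option 2 has the higher net inclusive-fitness payoff.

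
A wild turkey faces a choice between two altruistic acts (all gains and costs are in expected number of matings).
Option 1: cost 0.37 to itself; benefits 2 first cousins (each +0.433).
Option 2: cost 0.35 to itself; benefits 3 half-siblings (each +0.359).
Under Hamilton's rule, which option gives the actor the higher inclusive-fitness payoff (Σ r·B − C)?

Option 1: r to a first cousin = 0.125.
Option 1: Σ r·B − C = (2·0.125·0.433) − 0.37 = -0.26175.
Option 2: r to a half-sibling = 0.25.
Option 2: Σ r·B − C = (3·0.25·0.359) − 0.35 = -0.08075.
Option 2 has the higher net inclusive-fitness payoff.

Option 2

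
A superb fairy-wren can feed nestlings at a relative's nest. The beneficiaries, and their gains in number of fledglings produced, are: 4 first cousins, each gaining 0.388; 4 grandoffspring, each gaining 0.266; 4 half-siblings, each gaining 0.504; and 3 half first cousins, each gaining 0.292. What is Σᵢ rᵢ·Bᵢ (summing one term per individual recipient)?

1.01875

r to a first cousin = 1/8 (first cousins share one grandparent pair — two paths of length 4: r = 2·(1/2)^4 = 1/8).
r to a grandoffspring = 1/4 (two parent–offspring links: r = (1/2)^2 = 1/4).
r to a half-sibling = 0.25 (half-sibs share one parent — one path of length 2: r = (1/2)^2 = 1/4).
r to a half first cousin = 0.0625 (half first cousins share one grandparent — one path of length 4: r = (1/2)^4 = 1/16).
Summing one r·B term per recipient: 4·0.125·0.388 + 4·0.25·0.266 + 4·0.25·0.504 + 3·0.0625·0.292 = 1.01875.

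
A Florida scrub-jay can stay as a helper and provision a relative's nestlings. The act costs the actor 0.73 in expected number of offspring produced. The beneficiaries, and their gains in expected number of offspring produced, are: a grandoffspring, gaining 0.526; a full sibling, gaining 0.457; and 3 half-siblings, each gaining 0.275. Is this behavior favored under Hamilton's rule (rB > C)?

Hamilton's rule: the trait is favored when the sum of r·B over every recipient exceeds the actor's cost C.
r to a grandoffspring = 0.25 (two parent–offspring links: r = (1/2)^2 = 1/4).
r to a full sibling = 0.5 (full sibs share both parents — two paths of length 2: r = 2·(1/2)^2 = 1/2).
r to a half-sibling = 0.25 (half-sibs share one parent — one path of length 2: r = (1/2)^2 = 1/4).
Summing one r·B term per recipient: 1·0.25·0.526 + 1·0.5·0.457 + 3·0.25·0.275 = 0.56625.
0.56625 < 0.73: the indirect benefit is less than the cost.

No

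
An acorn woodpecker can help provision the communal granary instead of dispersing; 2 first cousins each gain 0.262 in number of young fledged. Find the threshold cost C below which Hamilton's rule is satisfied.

0.0655

r to a first cousin = 0.125 (first cousins share one grandparent pair — two paths of length 4: r = 2·(1/2)^4 = 1/8).
Hamilton's rule: n·r·B > C, so the trait is favored while C < n·r·B = 2·0.125·0.262 = 0.0655.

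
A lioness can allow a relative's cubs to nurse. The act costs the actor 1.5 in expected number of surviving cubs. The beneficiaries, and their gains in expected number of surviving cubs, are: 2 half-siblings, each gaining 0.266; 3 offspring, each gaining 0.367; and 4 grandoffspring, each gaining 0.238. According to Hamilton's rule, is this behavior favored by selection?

No

Hamilton's rule: the trait is favored when the sum of r·B over every recipient exceeds the actor's cost C.
r to a half-sibling = 1/4 (half-sibs share one parent — one path of length 2: r = (1/2)^2 = 1/4).
r to an offspring = 1/2 (one parent–offspring link: r = (1/2)^1 = 1/2).
r to a grandoffspring = 0.25 (two parent–offspring links: r = (1/2)^2 = 1/4).
Summing one r·B term per recipient: 2·0.25·0.266 + 3·0.5·0.367 + 4·0.25·0.238 = 0.9215.
0.9215 < 1.5: the indirect benefit is less than the cost.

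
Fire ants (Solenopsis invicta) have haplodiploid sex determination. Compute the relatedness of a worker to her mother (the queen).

One meiotic link between diploid queen and diploid daughter: r = 1/2.

0.5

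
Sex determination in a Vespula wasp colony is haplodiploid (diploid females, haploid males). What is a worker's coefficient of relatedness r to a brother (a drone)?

0.25

Her haploid brother carries none of their father's genes and a random half of their mother's genome; that half matches the maternal half of her own genome with probability 1/2: r = 1/2 · 1/2 = 1/4.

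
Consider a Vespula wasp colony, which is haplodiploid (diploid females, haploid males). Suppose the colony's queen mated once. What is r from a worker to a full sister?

Haplodiploid full sisters inherit their father's entire haploid genome identically (contributing 1/2) and on average half of their mother's contribution (1/2 · 1/2 = 1/4); r = 1/2 + 1/4 = 3/4.

0.75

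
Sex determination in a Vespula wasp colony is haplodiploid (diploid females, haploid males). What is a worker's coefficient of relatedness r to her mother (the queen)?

One meiotic link between diploid queen and diploid daughter: r = 1/2.

0.5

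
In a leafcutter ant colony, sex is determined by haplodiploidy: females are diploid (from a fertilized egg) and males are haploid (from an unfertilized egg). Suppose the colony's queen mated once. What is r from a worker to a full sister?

0.75

Haplodiploid full sisters inherit their father's entire haploid genome identically (contributing 1/2) and on average half of their mother's contribution (1/2 · 1/2 = 1/4); r = 1/2 + 1/4 = 3/4.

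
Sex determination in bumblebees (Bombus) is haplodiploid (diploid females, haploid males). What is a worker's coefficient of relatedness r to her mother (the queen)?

One meiotic link between diploid queen and diploid daughter: r = 1/2.

0.5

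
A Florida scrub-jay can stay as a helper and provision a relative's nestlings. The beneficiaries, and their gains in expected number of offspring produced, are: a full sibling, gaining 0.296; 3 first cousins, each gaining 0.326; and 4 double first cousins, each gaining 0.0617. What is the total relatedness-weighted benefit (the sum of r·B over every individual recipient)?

r to a full sibling = 0.5 (full sibs share both parents — two paths of length 2: r = 2·(1/2)^2 = 1/2).
r to a first cousin = 1/8 (first cousins share one grandparent pair — two paths of length 4: r = 2·(1/2)^4 = 1/8).
r to a double first cousin = 0.25 (double first cousins share both grandparent pairs — four paths of length 4: r = 4·(1/2)^4 = 1/4).
Summing one r·B term per recipient: 1·0.5·0.296 + 3·0.125·0.326 + 4·0.25·0.0617 = 0.33195.

0.33195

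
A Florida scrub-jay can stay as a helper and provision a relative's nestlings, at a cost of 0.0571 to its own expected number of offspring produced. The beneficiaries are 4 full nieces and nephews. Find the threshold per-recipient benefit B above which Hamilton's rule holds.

0.0571

r to a full niece or nephew = 0.25 (full aunt/uncle↔niece/nephew: two paths of length 3 through the shared grandparent pair: r = 2·(1/2)^3 = 1/4).
Hamilton's rule with n recipients of equal r: n·r·B > C, so B > C/(n·r) = 0.0571/(4·0.25) = 0.0571.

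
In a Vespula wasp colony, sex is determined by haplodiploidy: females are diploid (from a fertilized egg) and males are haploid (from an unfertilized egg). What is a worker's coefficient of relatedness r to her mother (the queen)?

0.5

One meiotic link between diploid queen and diploid daughter: r = 1/2.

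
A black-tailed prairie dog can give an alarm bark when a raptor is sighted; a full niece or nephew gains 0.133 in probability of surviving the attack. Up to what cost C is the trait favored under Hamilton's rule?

r to a full niece or nephew = 0.25 (full aunt/uncle↔niece/nephew: two paths of length 3 through the shared grandparent pair: r = 2·(1/2)^3 = 1/4).
Hamilton's rule: n·r·B > C, so the trait is favored while C < n·r·B = 1·0.25·0.133 = 0.03325.

0.03325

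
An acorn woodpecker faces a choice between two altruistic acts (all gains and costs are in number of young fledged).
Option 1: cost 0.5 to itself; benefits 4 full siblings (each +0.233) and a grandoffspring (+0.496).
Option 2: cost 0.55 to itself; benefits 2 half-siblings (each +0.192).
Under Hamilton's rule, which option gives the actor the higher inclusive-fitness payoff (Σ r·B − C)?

Option 1

Option 1: r to a full sibling = 0.5.
Option 1: r to a grandoffspring = 0.25.
Option 1: Σ r·B − C = (4·0.5·0.233 + 1·0.25·0.496) − 0.5 = 0.09.
Option 2: r to a half-sibling = 0.25.
Option 2: Σ r·B − C = (2·0.25·0.192) − 0.55 = -0.454.
Option 1 has the higher net inclusive-fitness payoff.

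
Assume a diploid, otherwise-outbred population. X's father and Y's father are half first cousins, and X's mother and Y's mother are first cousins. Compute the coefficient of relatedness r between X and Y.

0.046875

Independent pedigree routes through distinct common ancestors add.
X and Y are related in two ways: half second cousins through their fathers (r = 1/64) and second cousins through their mothers (r = 1/32).
r = 1/64 + 1/32 = 0.046875.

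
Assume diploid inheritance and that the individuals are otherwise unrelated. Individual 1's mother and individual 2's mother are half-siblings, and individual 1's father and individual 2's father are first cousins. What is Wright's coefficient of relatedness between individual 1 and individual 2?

With two independent routes of shared ancestry, r is the sum of the two contributions.
Individual 1 and individual 2 are related in two ways: half first cousins through their mothers (r = 1/16) and second cousins through their fathers (r = 1/32).
r = 1/16 + 1/32 = 0.09375.

0.09375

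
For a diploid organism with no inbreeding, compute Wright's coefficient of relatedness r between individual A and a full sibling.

0.5

Full sibs share both parents — two paths of length 2: r = 2·(1/2)^2 = 1/2.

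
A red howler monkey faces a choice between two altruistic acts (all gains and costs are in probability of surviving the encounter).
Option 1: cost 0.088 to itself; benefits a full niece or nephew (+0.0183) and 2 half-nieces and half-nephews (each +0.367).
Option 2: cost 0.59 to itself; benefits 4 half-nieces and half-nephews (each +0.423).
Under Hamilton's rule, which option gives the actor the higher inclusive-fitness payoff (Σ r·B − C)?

Option 1: r to a full niece or nephew = 0.25.
Option 1: r to a half-niece or half-nephew = 0.125.
Option 1: Σ r·B − C = (1·0.25·0.0183 + 2·0.125·0.367) − 0.088 = 0.008325.
Option 2: r to a half-niece or half-nephew = 0.125.
Option 2: Σ r·B − C = (4·0.125·0.423) − 0.59 = -0.3785.
Option 1 has the higher net inclusive-fitness payoff.

Option 1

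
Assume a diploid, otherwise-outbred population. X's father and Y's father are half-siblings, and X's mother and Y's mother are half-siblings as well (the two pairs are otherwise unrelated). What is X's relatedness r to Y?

With two independent routes of shared ancestry, r is the sum of the two contributions.
X and Y are related in two ways: half first cousins through their fathers (r = 1/16) and half first cousins through their mothers (r = 1/16).
r = 1/16 + 1/16 = 1/8 = 0.125.

0.125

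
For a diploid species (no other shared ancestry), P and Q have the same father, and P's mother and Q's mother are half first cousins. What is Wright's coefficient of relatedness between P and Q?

0.265625

With two independent routes of shared ancestry, r is the sum of the two contributions.
P and Q are related in two ways: half-sibs through their shared father (r = 1/4) and half second cousins through their mothers (r = 1/64).
r = 1/4 + 1/64 = 0.265625.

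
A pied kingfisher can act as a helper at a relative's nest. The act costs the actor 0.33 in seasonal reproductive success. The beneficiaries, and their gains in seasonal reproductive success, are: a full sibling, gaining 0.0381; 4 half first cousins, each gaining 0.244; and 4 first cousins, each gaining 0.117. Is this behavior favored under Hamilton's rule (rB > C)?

No

Hamilton's rule: the trait is favored when the sum of r·B over every recipient exceeds the actor's cost C.
r to a full sibling = 1/2 (full sibs share both parents — two paths of length 2: r = 2·(1/2)^2 = 1/2).
r to a half first cousin = 0.0625 (half first cousins share one grandparent — one path of length 4: r = (1/2)^4 = 1/16).
r to a first cousin = 1/8 (first cousins share one grandparent pair — two paths of length 4: r = 2·(1/2)^4 = 1/8).
Summing one r·B term per recipient: 1·0.5·0.0381 + 4·0.0625·0.244 + 4·0.125·0.117 = 0.13855.
0.13855 < 0.33: the indirect benefit is less than the cost.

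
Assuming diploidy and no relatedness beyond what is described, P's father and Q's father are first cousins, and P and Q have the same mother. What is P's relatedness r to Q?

Independent pedigree routes through distinct common ancestors add.
P and Q are related in two ways: second cousins through their fathers (r = 1/32) and half-sibs through their shared mother (r = 1/4).
r = 1/32 + 1/4 = 0.28125.

0.28125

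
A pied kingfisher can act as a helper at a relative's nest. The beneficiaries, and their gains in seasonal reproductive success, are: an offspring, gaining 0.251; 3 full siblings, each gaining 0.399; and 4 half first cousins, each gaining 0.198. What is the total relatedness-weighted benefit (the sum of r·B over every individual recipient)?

0.7735

r to an offspring = 0.5 (one parent–offspring link: r = (1/2)^1 = 1/2).
r to a full sibling = 1/2 (full sibs share both parents — two paths of length 2: r = 2·(1/2)^2 = 1/2).
r to a half first cousin = 1/16 (half first cousins share one grandparent — one path of length 4: r = (1/2)^4 = 1/16).
Summing one r·B term per recipient: 1·0.5·0.251 + 3·0.5·0.399 + 4·0.0625·0.198 = 0.7735.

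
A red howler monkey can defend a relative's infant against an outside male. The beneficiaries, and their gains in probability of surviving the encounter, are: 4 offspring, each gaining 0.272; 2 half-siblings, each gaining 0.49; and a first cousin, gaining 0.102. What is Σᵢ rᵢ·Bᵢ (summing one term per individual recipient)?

0.80175

r to an offspring = 1/2 (one parent–offspring link: r = (1/2)^1 = 1/2).
r to a half-sibling = 1/4 (half-sibs share one parent — one path of length 2: r = (1/2)^2 = 1/4).
r to a first cousin = 1/8 (first cousins share one grandparent pair — two paths of length 4: r = 2·(1/2)^4 = 1/8).
Summing one r·B term per recipient: 4·0.5·0.272 + 2·0.25·0.49 + 1·0.125·0.102 = 0.80175.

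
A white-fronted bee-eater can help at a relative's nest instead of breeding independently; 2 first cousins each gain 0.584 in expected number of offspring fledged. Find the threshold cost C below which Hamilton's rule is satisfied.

0.146

r to a first cousin = 1/8 (first cousins share one grandparent pair — two paths of length 4: r = 2·(1/2)^4 = 1/8).
Hamilton's rule: n·r·B > C, so the trait is favored while C < n·r·B = 2·0.125·0.584 = 0.146.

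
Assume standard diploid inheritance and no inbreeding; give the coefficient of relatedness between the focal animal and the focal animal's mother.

0.5

Each parent–offspring link contributes a factor of 1/2, and independent paths through distinct common ancestors add.
One parent–offspring link: r = (1/2)^1 = 1/2.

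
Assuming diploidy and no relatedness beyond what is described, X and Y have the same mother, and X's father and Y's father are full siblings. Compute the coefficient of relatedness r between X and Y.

0.375

With two independent routes of shared ancestry, r is the sum of the two contributions.
X and Y are related in two ways: half-sibs through their shared mother (r = 1/4) and first cousins through their fathers (r = 1/8).
r = 1/4 + 1/8 = 0.375.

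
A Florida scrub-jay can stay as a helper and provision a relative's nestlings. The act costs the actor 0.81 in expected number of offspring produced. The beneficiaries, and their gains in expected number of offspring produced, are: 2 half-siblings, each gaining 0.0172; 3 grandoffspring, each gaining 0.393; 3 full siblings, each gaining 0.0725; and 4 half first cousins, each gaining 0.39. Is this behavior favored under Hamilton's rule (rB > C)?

Hamilton's rule: the trait is favored when the sum of r·B over every recipient exceeds the actor's cost C.
r to a half-sibling = 1/4 (half-sibs share one parent — one path of length 2: r = (1/2)^2 = 1/4).
r to a grandoffspring = 0.25 (two parent–offspring links: r = (1/2)^2 = 1/4).
r to a full sibling = 1/2 (full sibs share both parents — two paths of length 2: r = 2·(1/2)^2 = 1/2).
r to a half first cousin = 0.0625 (half first cousins share one grandparent — one path of length 4: r = (1/2)^4 = 1/16).
Summing one r·B term per recipient: 2·0.25·0.0172 + 3·0.25·0.393 + 3·0.5·0.0725 + 4·0.0625·0.39 = 0.5096.
0.5096 < 0.81: the indirect benefit is less than the cost.

No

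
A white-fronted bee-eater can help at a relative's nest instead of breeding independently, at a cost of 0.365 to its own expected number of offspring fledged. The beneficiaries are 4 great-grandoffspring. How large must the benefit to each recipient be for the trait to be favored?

0.73

r to a great-grandoffspring = 1/8 (three parent–offspring links: r = (1/2)^3 = 1/8).
Hamilton's rule with n recipients of equal r: n·r·B > C, so B > C/(n·r) = 0.365/(4·0.125) = 0.73.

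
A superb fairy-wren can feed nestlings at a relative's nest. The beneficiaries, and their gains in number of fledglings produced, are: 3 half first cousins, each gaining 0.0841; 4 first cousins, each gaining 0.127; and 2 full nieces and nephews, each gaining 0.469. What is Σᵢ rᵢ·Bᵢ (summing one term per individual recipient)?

r to a half first cousin = 1/16 (half first cousins share one grandparent — one path of length 4: r = (1/2)^4 = 1/16).
r to a first cousin = 0.125 (first cousins share one grandparent pair — two paths of length 4: r = 2·(1/2)^4 = 1/8).
r to a full niece or nephew = 1/4 (full aunt/uncle↔niece/nephew: two paths of length 3 through the shared grandparent pair: r = 2·(1/2)^3 = 1/4).
Summing one r·B term per recipient: 3·0.0625·0.0841 + 4·0.125·0.127 + 2·0.25·0.469 = 0.31376875.

0.31376875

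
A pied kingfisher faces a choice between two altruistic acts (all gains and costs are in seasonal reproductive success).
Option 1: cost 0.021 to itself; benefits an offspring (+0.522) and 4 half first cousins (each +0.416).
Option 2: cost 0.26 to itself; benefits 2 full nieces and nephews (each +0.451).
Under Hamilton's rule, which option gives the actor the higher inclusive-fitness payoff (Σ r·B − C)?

Option 1

Option 1: r to an offspring = 0.5.
Option 1: r to a half first cousin = 0.0625.
Option 1: Σ r·B − C = (1·0.5·0.522 + 4·0.0625·0.416) − 0.021 = 0.344.
Option 2: r to a full niece or nephew = 0.25.
Option 2: Σ r·B − C = (2·0.25·0.451) − 0.26 = -0.0345.
Option 1 has the higher net inclusive-fitness payoff.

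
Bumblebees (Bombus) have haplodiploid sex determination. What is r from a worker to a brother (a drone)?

Her haploid brother carries none of their father's genes and a random half of their mother's genome; that half matches the maternal half of her own genome with probability 1/2: r = 1/2 · 1/2 = 1/4.

0.25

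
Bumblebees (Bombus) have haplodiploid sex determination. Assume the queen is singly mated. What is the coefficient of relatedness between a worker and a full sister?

Haplodiploid full sisters inherit their father's entire haploid genome identically (contributing 1/2) and on average half of their mother's contribution (1/2 · 1/2 = 1/4); r = 1/2 + 1/4 = 3/4.

0.75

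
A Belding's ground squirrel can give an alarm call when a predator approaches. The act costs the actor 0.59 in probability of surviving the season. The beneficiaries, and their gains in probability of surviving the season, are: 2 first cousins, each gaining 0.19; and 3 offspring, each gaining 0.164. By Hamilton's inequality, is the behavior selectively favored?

No

Hamilton's rule: the trait is favored when the sum of r·B over every recipient exceeds the actor's cost C.
r to a first cousin = 1/8 (first cousins share one grandparent pair — two paths of length 4: r = 2·(1/2)^4 = 1/8).
r to an offspring = 1/2 (one parent–offspring link: r = (1/2)^1 = 1/2).
Summing one r·B term per recipient: 2·0.125·0.19 + 3·0.5·0.164 = 0.2935.
0.2935 < 0.59: the indirect benefit is less than the cost.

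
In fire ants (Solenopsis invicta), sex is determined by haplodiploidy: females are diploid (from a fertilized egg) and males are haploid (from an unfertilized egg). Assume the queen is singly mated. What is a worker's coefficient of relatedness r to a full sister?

0.75

Haplodiploid full sisters inherit their father's entire haploid genome identically (contributing 1/2) and on average half of their mother's contribution (1/2 · 1/2 = 1/4); r = 1/2 + 1/4 = 3/4.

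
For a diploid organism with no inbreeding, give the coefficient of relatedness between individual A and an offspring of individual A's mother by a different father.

0.25

Each parent–offspring link contributes a factor of 1/2, and independent paths through distinct common ancestors add.
Half-sibs share one parent — one path of length 2: r = (1/2)^2 = 1/4.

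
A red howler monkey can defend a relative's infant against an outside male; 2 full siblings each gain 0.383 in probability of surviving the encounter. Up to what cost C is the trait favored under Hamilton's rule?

r to a full sibling = 0.5 (full sibs share both parents — two paths of length 2: r = 2·(1/2)^2 = 1/2).
Hamilton's rule: n·r·B > C, so the trait is favored while C < n·r·B = 2·0.5·0.383 = 0.383.

0.383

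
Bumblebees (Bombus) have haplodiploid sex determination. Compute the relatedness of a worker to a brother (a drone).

0.25

Her haploid brother carries none of their father's genes and a random half of their mother's genome; that half matches the maternal half of her own genome with probability 1/2: r = 1/2 · 1/2 = 1/4.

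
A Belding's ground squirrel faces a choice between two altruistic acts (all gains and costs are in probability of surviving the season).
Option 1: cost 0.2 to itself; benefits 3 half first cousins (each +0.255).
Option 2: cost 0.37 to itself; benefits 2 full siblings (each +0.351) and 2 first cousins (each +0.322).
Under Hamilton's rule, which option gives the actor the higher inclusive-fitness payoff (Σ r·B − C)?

Option 1: r to a half first cousin = 0.0625.
Option 1: Σ r·B − C = (3·0.0625·0.255) − 0.2 = -0.1521875.
Option 2: r to a full sibling = 0.5.
Option 2: r to a first cousin = 0.125.
Option 2: Σ r·B − C = (2·0.5·0.351 + 2·0.125·0.322) − 0.37 = 0.0615.
Option 2 has the higher net inclusive-fitness payoff.

Option 2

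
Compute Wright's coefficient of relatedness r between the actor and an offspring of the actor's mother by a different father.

Each parent–offspring link contributes a factor of 1/2, and independent paths through distinct common ancestors add.
Half-sibs share one parent — one path of length 2: r = (1/2)^2 = 1/4.

0.25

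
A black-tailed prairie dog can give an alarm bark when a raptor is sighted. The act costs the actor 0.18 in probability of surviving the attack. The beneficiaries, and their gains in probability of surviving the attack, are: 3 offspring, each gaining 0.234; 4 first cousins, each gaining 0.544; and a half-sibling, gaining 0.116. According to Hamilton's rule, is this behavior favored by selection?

Yes

Hamilton's rule: the trait is favored when the sum of r·B over every recipient exceeds the actor's cost C.
r to an offspring = 0.5 (one parent–offspring link: r = (1/2)^1 = 1/2).
r to a first cousin = 0.125 (first cousins share one grandparent pair — two paths of length 4: r = 2·(1/2)^4 = 1/8).
r to a half-sibling = 0.25 (half-sibs share one parent — one path of length 2: r = (1/2)^2 = 1/4).
Summing one r·B term per recipient: 3·0.5·0.234 + 4·0.125·0.544 + 1·0.25·0.116 = 0.652.
0.652 > 0.18: the indirect benefit exceeds the cost.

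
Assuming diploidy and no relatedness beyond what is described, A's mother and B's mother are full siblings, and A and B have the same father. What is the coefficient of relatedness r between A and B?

0.375

Wright's path rule: contributions from independent ancestry routes add.
A and B are related in two ways: first cousins through their mothers (r = 1/8) and half-sibs through their shared father (r = 1/4).
r = 1/8 + 1/4 = 3/8 = 0.375.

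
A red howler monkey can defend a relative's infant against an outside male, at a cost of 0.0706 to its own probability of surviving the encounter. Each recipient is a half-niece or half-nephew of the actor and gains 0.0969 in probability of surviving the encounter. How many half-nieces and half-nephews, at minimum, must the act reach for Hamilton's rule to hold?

r to a half-niece or half-nephew = 1/8 (half-aunt/uncle↔niece/nephew: one path of length 3: r = (1/2)^3 = 1/8).
Hamilton's rule: n·r·B > C  ⇒  n > C/(r·B) = 0.0706/(0.125·0.0969) = 5.829.
The smallest integer exceeding 5.829 is 6.

6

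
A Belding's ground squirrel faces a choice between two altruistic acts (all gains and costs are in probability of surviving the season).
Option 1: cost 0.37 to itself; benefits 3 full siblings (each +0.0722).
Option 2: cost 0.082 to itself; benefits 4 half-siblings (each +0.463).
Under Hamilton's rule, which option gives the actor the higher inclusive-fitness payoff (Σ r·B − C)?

Option 2

Option 1: r to a full sibling = 0.5.
Option 1: Σ r·B − C = (3·0.5·0.0722) − 0.37 = -0.2617.
Option 2: r to a half-sibling = 0.25.
Option 2: Σ r·B − C = (4·0.25·0.463) − 0.082 = 0.381.
Option 2 has the higher net inclusive-fitness payoff.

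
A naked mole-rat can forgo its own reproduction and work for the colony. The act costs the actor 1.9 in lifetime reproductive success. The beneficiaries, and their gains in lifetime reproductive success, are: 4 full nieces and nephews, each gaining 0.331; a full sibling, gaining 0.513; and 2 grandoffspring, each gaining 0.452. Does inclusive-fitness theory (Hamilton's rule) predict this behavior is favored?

Hamilton's rule: the trait is favored when the sum of r·B over every recipient exceeds the actor's cost C.
r to a full niece or nephew = 1/4 (full aunt/uncle↔niece/nephew: two paths of length 3 through the shared grandparent pair: r = 2·(1/2)^3 = 1/4).
r to a full sibling = 0.5 (full sibs share both parents — two paths of length 2: r = 2·(1/2)^2 = 1/2).
r to a grandoffspring = 0.25 (two parent–offspring links: r = (1/2)^2 = 1/4).
Summing one r·B term per recipient: 4·0.25·0.331 + 1·0.5·0.513 + 2·0.25·0.452 = 0.8135.
0.8135 < 1.9: the indirect benefit is less than the cost.

No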